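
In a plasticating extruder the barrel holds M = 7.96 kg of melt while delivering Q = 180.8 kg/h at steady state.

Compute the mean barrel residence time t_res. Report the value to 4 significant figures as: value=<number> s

value=158.5 s

Convert throughput: Q = 180.8 kg/h = 180.8/3600 = 0.0502222 kg/s
t_res = M / Q_s = 7.96 / 0.0502222 = 158.496 s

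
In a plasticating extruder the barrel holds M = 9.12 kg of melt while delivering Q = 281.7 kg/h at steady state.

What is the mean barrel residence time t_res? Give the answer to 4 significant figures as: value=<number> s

value=116.5 s

Q_s = Q / 3600 = 281.7 / 3600 = 0.07825 kg/s
t_res = M / Q_s = 9.12 / 0.07825 = 116.55 s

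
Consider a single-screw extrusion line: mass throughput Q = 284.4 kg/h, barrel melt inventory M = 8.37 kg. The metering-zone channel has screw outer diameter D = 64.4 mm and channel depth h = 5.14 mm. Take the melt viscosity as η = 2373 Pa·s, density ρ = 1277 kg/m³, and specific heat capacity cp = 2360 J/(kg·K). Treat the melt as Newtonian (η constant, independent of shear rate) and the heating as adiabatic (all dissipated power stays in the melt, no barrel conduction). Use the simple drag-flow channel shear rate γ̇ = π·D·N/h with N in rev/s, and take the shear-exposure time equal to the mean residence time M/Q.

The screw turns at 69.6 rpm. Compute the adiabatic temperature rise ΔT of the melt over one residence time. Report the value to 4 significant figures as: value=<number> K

Q_s = Q / 3600 = 284.4 / 3600 = 0.079 kg/s
t_res = M / Q_s = 8.37 / 0.079 = 105.949 s
D = 64.4 mm = 0.0644 m;  h = 5.14 mm = 0.00514 m;  N = 69.6 rpm / 60 = 1.16 rev/s
γ̇ = π D N / h = (π)(0.0644)(1.16) / 0.00514 = 45.6594 s⁻¹
ΔT = η·γ̇²·t_res / (ρ·cp) = 2373 · (45.6594)² · 105.949 / (1277 · 2360) = 173.922 K

value=173.9 K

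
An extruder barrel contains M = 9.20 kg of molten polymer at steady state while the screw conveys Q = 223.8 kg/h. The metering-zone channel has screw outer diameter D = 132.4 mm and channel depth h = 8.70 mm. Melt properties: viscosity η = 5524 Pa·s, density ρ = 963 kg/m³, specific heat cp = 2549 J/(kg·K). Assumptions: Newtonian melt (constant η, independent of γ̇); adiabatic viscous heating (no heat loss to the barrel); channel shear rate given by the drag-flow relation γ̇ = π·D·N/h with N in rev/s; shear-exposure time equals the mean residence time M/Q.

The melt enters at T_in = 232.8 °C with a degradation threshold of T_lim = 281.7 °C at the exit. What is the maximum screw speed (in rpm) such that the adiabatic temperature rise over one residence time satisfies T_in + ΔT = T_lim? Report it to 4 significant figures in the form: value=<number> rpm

Q_s = Q / 3600 = 223.8 / 3600 = 0.0621667 kg/s
t_res = M / Q_s = 9.20 ÷ 0.0621667 = 147.989 s
Geometry in SI: D = 132.4 mm → 0.1324 m, h = 8.70 mm → 0.0087 m
ΔT_a = T_lim − T_in = 281.7 − 232.8 = 48.9 K
γ̇_max² = ΔT_a·ρ·cp / (η·t_res) = [48.9 × 963 × 2549] / [5524 × 147.989] = 146.832 s⁻²
γ̇_max = √146.832 = 12.1174 s⁻¹
N_max = γ̇_max·h / (π·D) = 12.1174 · 0.0087 / (π · 0.1324) = 0.25345 rev/s = 15.207 rpm

value=15.21 rpm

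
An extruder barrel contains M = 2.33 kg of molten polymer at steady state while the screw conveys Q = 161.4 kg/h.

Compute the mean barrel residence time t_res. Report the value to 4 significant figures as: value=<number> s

value=51.97 s

Q_s = Q / 3600 = 161.4 / 3600 = 0.0448333 kg/s
t_res = M / Q_s = 2.33 / 0.0448333 = 51.9703 s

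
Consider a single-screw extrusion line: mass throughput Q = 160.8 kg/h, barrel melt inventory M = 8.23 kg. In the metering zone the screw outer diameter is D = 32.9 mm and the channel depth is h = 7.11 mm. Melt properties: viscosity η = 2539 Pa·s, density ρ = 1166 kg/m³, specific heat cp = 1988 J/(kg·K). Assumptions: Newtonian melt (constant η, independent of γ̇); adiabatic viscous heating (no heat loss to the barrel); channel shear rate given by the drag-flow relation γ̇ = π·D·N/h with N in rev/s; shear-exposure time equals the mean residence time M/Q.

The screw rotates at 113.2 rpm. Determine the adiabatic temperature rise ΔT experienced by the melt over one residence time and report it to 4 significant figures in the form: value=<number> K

Q_s = Q / 3600 = 160.8 / 3600 = 0.0446667 kg/s
t_res = M / Q_s = 8.23 / 0.0446667 = 184.254 s
D = 32.9 mm = 0.0329 m;  h = 7.11 mm = 0.00711 m;  N = 113.2 rpm / 60 = 1.88667 rev/s
γ̇ = π·D·N / h = π · 0.0329 · 1.88667 / 0.00711 = 27.4266 s⁻¹
ΔT = η·γ̇²·t_res/(ρ·cp) = [2539 × 27.4266² × 184.254] / [1166 × 1988] = 151.812 K

value=151.8 K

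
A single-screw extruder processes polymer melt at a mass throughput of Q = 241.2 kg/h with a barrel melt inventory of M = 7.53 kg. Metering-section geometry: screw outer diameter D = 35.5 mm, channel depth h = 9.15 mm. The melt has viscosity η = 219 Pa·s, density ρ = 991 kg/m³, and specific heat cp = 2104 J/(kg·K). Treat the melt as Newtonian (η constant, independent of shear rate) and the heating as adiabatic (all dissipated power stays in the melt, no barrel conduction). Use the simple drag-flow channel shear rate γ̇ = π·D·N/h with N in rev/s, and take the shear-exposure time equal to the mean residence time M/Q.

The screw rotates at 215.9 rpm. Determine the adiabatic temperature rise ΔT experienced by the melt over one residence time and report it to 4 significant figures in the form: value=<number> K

Q_s = Q / 3600 = 241.2 / 3600 = 0.067 kg/s
Mean residence time: t_res = M/Q_s = 7.53 kg / 0.067 kg/s = 112.388 s
Convert to SI: D = 0.0355 m, h = 0.00915 m, N = 215.9/60 = 3.59833 rev/s
Shear rate: γ̇ = πDN/h = π·0.0355·3.59833/0.00915 = 43.859 s⁻¹
ΔT = η·γ̇²·t_res / (ρ·cp) = 219 · (43.859)² · 112.388 / (991 · 2104) = 22.7071 K

value=22.71 K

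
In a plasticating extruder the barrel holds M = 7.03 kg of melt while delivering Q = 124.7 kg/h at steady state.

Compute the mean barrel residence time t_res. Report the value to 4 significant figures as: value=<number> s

value=203.0 s

Q_s = Q / 3600 = 124.7 / 3600 = 0.0346389 kg/s
t_res = M / Q_s = 7.03 ÷ 0.0346389 = 202.951 s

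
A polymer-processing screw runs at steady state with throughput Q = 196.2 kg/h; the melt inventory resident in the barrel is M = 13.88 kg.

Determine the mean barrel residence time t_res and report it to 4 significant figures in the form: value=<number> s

value=254.7 s

Convert throughput: Q = 196.2 kg/h = 196.2/3600 = 0.0545 kg/s
t_res = M / Q_s = 13.88 / 0.0545 = 254.679 s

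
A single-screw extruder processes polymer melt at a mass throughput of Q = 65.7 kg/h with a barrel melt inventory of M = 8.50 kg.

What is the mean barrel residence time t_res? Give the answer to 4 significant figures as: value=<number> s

value=465.8 s

Q_s = Q / 3600 = 65.7 / 3600 = 0.01825 kg/s
Mean residence time: t_res = M/Q_s = 8.50 kg / 0.01825 kg/s = 465.753 s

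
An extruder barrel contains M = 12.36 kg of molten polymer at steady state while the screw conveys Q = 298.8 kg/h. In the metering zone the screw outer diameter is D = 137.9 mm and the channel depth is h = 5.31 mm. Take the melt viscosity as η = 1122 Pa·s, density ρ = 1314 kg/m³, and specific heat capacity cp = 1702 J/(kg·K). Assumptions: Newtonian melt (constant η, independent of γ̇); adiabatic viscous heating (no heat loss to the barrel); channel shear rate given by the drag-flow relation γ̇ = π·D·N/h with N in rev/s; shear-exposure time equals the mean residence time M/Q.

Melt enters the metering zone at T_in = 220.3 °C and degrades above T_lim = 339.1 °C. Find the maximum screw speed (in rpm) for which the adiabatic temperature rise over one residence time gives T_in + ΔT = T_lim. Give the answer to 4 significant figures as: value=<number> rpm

value=29.33 rpm

Convert throughput: Q = 298.8 kg/h = 298.8/3600 = 0.083 kg/s
Mean residence time: t_res = M/Q_s = 12.36 kg / 0.083 kg/s = 148.916 s
D = 137.9 mm = 0.1379 m;  h = 5.31 mm = 0.00531 m
ΔT_a = T_lim − T_in = 339.1 − 220.3 = 118.8 K
γ̇_max² = ΔT_a·ρ·cp / (η·t_res) = [118.8 × 1314 × 1702] / [1122 × 148.916] = 1590.15 s⁻²
Take the square root: γ̇_max = √(1590.15) = 39.8767 s⁻¹
N_max = γ̇_max h / (πD) = 39.8767·0.00531/(π·0.1379) = 0.488764 rev/s → ×60 = 29.3259 rpm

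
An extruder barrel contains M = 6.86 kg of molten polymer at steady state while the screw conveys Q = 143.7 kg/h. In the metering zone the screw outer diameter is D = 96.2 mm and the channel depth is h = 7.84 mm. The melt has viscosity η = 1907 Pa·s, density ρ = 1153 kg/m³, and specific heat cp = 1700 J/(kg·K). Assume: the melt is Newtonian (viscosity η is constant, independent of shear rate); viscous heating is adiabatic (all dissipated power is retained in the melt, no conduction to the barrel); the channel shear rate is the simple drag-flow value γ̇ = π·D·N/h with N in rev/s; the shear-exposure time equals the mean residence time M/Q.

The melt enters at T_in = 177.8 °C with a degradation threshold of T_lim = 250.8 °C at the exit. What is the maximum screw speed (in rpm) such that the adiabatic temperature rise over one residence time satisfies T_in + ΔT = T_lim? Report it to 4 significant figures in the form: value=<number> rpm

value=32.52 rpm

Q_s = Q / 3600 = 143.7 / 3600 = 0.0399167 kg/s
t_res = M / Q_s = 6.86 / 0.0399167 = 171.858 s
Convert to metres: D = 0.0962 m, h = 0.00784 m
ΔT_a = T_lim − T_in = 250.8 − 177.8 = 73 K
Invert ΔT = ηγ̇²t_res/(ρcp) for γ̇: γ̇_max² = ΔT_a ρ cp / (η t_res) = 73·1153·1700 / (1907·171.858) = 436.597 s⁻²
γ̇_max = √436.597 = 20.8949 s⁻¹
N_max = γ̇_max·h / (π·D) = 20.8949 · 0.00784 / (π · 0.0962) = 0.54204 rev/s = 32.5224 rpm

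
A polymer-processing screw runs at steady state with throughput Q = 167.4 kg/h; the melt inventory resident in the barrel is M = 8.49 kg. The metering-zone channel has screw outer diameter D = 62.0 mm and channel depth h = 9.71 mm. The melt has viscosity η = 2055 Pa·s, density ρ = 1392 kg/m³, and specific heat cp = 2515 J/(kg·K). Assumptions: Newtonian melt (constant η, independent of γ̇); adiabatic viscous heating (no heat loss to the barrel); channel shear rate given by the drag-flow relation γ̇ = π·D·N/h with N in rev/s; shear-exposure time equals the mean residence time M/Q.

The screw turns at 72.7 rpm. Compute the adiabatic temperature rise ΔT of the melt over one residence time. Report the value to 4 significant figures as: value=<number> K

value=63.31 K

Q_s = Q / 3600 = 167.4 / 3600 = 0.0465 kg/s
Mean residence time: t_res = M/Q_s = 8.49 kg / 0.0465 kg/s = 182.581 s
Geometry in metres: D = 62.0 mm → 0.062 m, h = 9.71 mm → 0.00971 m; screw speed N = 72.7 rpm = 1.21167 rev/s
γ̇ = π D N / h = (π)(0.062)(1.21167) / 0.00971 = 24.3056 s⁻¹
ΔT = η·γ̇²·t_res / (ρ·cp) = 2055 · (24.3056)² · 182.581 / (1392 · 2515) = 63.3141 K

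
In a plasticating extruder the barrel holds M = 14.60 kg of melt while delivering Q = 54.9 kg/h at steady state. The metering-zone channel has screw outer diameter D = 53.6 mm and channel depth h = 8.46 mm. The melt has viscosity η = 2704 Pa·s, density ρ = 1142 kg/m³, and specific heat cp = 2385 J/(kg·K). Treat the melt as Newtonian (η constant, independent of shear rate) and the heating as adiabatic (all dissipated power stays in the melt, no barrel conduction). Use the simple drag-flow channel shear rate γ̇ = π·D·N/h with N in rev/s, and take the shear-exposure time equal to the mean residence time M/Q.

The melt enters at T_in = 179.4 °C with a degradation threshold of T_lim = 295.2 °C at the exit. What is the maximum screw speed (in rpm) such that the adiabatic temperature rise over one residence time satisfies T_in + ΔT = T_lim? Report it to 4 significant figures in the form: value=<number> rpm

value=33.27 rpm

Convert throughput: Q = 54.9 kg/h = 54.9/3600 = 0.01525 kg/s
t_res = M / Q_s = 14.60 ÷ 0.01525 = 957.377 s
D = 53.6 mm = 0.0536 m;  h = 8.46 mm = 0.00846 m
ΔT_a = T_lim − T_in = 295.2 − 179.4 = 115.8 K
Invert ΔT = ηγ̇²t_res/(ρcp) for γ̇: γ̇_max² = ΔT_a ρ cp / (η t_res) = 115.8·1142·2385 / (2704·957.377) = 121.835 s⁻²
γ̇_max = sqrt(121.835) = 11.0379 s⁻¹
N_max = γ̇_max·h / (π·D) = 11.0379 · 0.00846 / (π · 0.0536) = 0.554552 rev/s = 33.2731 rpm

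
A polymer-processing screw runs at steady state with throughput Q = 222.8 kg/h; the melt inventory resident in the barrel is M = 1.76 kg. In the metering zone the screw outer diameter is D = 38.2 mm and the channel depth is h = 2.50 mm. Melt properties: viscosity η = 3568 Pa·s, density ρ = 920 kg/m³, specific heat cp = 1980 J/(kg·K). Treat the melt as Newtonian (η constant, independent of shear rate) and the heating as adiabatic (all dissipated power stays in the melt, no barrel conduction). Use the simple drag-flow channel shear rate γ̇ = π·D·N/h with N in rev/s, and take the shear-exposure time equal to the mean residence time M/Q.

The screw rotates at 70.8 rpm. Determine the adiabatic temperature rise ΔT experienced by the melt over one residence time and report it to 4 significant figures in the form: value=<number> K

value=178.7 K

Convert throughput: Q = 222.8 kg/h = 222.8/3600 = 0.0618889 kg/s
Mean residence time: t_res = M/Q_s = 1.76 kg / 0.0618889 kg/s = 28.4381 s
Geometry in metres: D = 38.2 mm → 0.0382 m, h = 2.50 mm → 0.0025 m; screw speed N = 70.8 rpm = 1.18 rev/s
γ̇ = π D N / h = (π)(0.0382)(1.18) / 0.0025 = 56.6442 s⁻¹
Adiabatic rise: ΔT = η γ̇² t_res / (ρ cp) = 3568·(56.6442)²·28.4381 / (920·1980) = 178.724 K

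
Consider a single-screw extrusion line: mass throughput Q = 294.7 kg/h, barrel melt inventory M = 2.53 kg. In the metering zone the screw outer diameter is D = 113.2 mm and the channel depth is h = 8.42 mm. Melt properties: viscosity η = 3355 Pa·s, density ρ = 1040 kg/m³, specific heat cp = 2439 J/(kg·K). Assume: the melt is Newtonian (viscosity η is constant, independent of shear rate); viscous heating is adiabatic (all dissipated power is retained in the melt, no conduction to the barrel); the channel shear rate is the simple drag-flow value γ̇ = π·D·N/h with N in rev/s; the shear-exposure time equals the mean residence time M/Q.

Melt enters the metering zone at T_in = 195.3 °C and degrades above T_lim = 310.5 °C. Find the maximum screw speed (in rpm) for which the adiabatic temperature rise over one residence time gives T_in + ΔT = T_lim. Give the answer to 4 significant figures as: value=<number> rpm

value=75.41 rpm

Throughput in SI: Q_s = 294.7 kg/h ÷ 3600 s/h = 0.0818611 kg/s
Mean residence time: t_res = M/Q_s = 2.53 kg / 0.0818611 kg/s = 30.906 s
Geometry in SI: D = 113.2 mm → 0.1132 m, h = 8.42 mm → 0.00842 m
ΔT_a = T_lim − T_in = 310.5 °C − 195.3 °C = 115.2 K
γ̇_max² = ΔT_a·ρ·cp / (η·t_res) = [115.2 × 1040 × 2439] / [3355 × 30.906] = 2818.14 s⁻²
γ̇_max = √2818.14 = 53.0861 s⁻¹
Solve γ̇ = πDN/h for N: N_max = γ̇_max·h/(π·D) = 53.0861 × 0.00842 / (π × 0.1132) = 1.25689 rev/s = 75.4133 rpm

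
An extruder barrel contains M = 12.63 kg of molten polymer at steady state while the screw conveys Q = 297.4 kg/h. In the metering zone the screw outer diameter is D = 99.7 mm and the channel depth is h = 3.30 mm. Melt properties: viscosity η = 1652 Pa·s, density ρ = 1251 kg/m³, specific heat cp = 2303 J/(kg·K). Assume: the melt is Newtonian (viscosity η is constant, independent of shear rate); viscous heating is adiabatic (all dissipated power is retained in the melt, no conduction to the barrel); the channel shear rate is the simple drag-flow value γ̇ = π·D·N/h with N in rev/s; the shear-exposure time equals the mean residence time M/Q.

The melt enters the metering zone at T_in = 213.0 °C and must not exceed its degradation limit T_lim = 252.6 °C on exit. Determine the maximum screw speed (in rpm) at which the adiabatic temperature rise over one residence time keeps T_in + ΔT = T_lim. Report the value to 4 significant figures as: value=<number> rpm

Q_s = Q / 3600 = 297.4 / 3600 = 0.0826111 kg/s
t_res = M / Q_s = 12.63 / 0.0826111 = 152.885 s
Convert to metres: D = 0.0997 m, h = 0.0033 m
ΔT_a = T_lim − T_in = 252.6 − 213.0 = 39.6 K
Invert ΔT = ηγ̇²t_res/(ρcp) for γ̇: γ̇_max² = ΔT_a ρ cp / (η t_res) = 39.6·1251·2303 / (1652·152.885) = 451.722 s⁻²
γ̇_max = sqrt(451.722) = 21.2538 s⁻¹
N_max = γ̇_max h / (πD) = 21.2538·0.0033/(π·0.0997) = 0.223926 rev/s → ×60 = 13.4356 rpm

value=13.44 rpm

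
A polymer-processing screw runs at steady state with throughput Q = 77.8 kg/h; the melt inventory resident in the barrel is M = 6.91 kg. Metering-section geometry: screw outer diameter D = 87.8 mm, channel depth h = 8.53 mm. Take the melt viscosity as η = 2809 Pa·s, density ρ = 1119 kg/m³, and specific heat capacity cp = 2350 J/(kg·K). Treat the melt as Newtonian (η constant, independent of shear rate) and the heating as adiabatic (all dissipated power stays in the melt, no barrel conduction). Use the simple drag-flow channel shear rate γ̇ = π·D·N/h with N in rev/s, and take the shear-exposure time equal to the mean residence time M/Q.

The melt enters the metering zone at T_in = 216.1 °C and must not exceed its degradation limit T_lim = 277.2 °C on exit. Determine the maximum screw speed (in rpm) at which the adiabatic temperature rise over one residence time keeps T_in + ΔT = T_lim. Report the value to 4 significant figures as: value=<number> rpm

value=24.82 rpm

Convert throughput: Q = 77.8 kg/h = 77.8/3600 = 0.0216111 kg/s
Mean residence time: t_res = M/Q_s = 6.91 kg / 0.0216111 kg/s = 319.743 s
D = 87.8 mm = 0.0878 m;  h = 8.53 mm = 0.00853 m
ΔT_a = T_lim − T_in = 277.2 − 216.1 = 61.1 K
Invert ΔT = ηγ̇²t_res/(ρcp) for γ̇: γ̇_max² = ΔT_a ρ cp / (η t_res) = 61.1·1119·2350 / (2809·319.743) = 178.89 s⁻²
γ̇_max = √178.89 = 13.375 s⁻¹
N_max = γ̇_max·h / (π·D) = 13.375 · 0.00853 / (π · 0.0878) = 0.413617 rev/s = 24.817 rpm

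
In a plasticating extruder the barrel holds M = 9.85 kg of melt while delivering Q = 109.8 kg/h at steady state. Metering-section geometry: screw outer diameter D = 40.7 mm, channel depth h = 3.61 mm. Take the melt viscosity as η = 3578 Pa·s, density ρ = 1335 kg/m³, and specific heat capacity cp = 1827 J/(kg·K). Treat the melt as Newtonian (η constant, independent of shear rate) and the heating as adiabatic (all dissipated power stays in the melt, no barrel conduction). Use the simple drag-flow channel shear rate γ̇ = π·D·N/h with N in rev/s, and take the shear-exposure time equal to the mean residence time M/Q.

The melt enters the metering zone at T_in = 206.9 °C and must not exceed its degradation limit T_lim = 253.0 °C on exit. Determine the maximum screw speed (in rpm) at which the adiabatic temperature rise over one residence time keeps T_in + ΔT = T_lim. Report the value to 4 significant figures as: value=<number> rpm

value=16.71 rpm

Q_s = Q / 3600 = 109.8 / 3600 = 0.0305 kg/s
t_res = M / Q_s = 9.85 / 0.0305 = 322.951 s
Convert to metres: D = 0.0407 m, h = 0.00361 m
ΔT_a = T_lim − T_in = 253.0 − 206.9 = 46.1 K
Invert ΔT = ηγ̇²t_res/(ρcp) for γ̇: γ̇_max² = ΔT_a ρ cp / (η t_res) = 46.1·1335·1827 / (3578·322.951) = 97.307 s⁻²
Take the square root: γ̇_max = √(97.307) = 9.86443 s⁻¹
N_max = γ̇_max h / (πD) = 9.86443·0.00361/(π·0.0407) = 0.278506 rev/s → ×60 = 16.7104 rpm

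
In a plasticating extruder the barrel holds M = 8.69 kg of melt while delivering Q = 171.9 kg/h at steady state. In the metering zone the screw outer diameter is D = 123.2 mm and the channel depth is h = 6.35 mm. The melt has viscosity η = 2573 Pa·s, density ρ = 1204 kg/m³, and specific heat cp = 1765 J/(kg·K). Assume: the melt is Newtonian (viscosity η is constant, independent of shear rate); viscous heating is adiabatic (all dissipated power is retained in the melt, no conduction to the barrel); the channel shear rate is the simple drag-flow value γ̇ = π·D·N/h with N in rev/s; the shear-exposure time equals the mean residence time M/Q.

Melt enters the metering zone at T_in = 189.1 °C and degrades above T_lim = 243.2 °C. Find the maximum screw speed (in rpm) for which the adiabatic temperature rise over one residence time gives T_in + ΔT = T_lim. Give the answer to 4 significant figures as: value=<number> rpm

Convert throughput: Q = 171.9 kg/h = 171.9/3600 = 0.04775 kg/s
t_res = M / Q_s = 8.69 / 0.04775 = 181.99 s
D = 123.2 mm = 0.1232 m;  h = 6.35 mm = 0.00635 m
Allowable rise: ΔT_a = T_lim − T_in = 243.2 − 189.1 = 54.1 K
Invert ΔT = ηγ̇²t_res/(ρcp) for γ̇: γ̇_max² = ΔT_a ρ cp / (η t_res) = 54.1·1204·1765 / (2573·181.99) = 245.517 s⁻²
Take the square root: γ̇_max = √(245.517) = 15.669 s⁻¹
N_max = γ̇_max h / (πD) = 15.669·0.00635/(π·0.1232) = 0.257072 rev/s → ×60 = 15.4243 rpm

value=15.42 rpm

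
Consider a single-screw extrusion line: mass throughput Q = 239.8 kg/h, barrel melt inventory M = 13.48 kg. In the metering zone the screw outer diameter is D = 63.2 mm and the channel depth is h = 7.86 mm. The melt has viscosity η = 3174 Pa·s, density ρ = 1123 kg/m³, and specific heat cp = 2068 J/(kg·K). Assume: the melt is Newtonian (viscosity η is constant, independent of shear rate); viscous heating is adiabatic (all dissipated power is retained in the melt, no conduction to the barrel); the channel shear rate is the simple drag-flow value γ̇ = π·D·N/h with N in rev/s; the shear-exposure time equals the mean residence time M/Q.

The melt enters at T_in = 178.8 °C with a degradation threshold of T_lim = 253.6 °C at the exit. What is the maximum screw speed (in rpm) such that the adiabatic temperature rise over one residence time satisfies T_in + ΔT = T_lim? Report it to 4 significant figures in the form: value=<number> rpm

value=39.06 rpm

Throughput in SI: Q_s = 239.8 kg/h ÷ 3600 s/h = 0.0666111 kg/s
t_res = M / Q_s = 13.48 / 0.0666111 = 202.369 s
Convert to metres: D = 0.0632 m, h = 0.00786 m
ΔT_a = T_lim − T_in = 253.6 °C − 178.8 °C = 74.8 K
Invert ΔT = ηγ̇²t_res/(ρcp) for γ̇: γ̇_max² = ΔT_a ρ cp / (η t_res) = 74.8·1123·2068 / (3174·202.369) = 270.447 s⁻²
Take the square root: γ̇_max = √(270.447) = 16.4453 s⁻¹
Solve γ̇ = πDN/h for N: N_max = γ̇_max·h/(π·D) = 16.4453 × 0.00786 / (π × 0.0632) = 0.651023 rev/s = 39.0614 rpm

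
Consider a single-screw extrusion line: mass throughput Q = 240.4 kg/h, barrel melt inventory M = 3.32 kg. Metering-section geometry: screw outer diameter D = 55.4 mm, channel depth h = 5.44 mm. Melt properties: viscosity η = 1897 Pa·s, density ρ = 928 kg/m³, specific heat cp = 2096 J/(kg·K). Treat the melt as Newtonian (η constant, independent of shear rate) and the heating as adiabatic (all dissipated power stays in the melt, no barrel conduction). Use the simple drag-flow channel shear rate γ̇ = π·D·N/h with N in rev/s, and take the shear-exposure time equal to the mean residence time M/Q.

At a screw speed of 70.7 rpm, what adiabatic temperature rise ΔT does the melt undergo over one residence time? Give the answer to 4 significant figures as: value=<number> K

value=68.91 K

Throughput in SI: Q_s = 240.4 kg/h ÷ 3600 s/h = 0.0667778 kg/s
t_res = M / Q_s = 3.32 ÷ 0.0667778 = 49.7171 s
Convert to SI: D = 0.0554 m, h = 0.00544 m, N = 70.7/60 = 1.17833 rev/s
Shear rate: γ̇ = πDN/h = π·0.0554·1.17833/0.00544 = 37.6989 s⁻¹
ΔT = η·γ̇²·t_res / (ρ·cp) = 1897 · (37.6989)² · 49.7171 / (928 · 2096) = 68.9115 K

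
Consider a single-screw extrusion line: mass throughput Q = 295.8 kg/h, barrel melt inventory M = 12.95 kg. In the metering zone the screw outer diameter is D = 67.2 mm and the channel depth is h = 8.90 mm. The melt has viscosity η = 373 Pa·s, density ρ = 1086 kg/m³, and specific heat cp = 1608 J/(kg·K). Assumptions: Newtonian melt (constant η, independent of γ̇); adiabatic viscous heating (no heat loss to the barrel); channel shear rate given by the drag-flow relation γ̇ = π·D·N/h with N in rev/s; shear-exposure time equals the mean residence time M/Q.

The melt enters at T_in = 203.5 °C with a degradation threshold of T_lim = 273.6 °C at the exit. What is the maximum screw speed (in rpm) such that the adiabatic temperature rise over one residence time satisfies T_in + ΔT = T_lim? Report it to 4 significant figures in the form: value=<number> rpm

Convert throughput: Q = 295.8 kg/h = 295.8/3600 = 0.0821667 kg/s
t_res = M / Q_s = 12.95 ÷ 0.0821667 = 157.606 s
Convert to metres: D = 0.0672 m, h = 0.0089 m
ΔT_a = T_lim − T_in = 273.6 °C − 203.5 °C = 70.1 K
Invert ΔT = ηγ̇²t_res/(ρcp) for γ̇: γ̇_max² = ΔT_a ρ cp / (η t_res) = 70.1·1086·1608 / (373·157.606) = 2082.34 s⁻²
Take the square root: γ̇_max = √(2082.34) = 45.6326 s⁻¹
N_max = γ̇_max h / (πD) = 45.6326·0.0089/(π·0.0672) = 1.92374 rev/s → ×60 = 115.424 rpm

value=115.4 rpm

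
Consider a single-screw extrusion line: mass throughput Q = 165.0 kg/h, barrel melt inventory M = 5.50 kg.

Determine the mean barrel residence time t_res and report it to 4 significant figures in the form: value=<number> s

value=120.0 s

Throughput in SI: Q_s = 165.0 kg/h ÷ 3600 s/h = 0.0458333 kg/s
t_res = M / Q_s = 5.50 / 0.0458333 = 120 s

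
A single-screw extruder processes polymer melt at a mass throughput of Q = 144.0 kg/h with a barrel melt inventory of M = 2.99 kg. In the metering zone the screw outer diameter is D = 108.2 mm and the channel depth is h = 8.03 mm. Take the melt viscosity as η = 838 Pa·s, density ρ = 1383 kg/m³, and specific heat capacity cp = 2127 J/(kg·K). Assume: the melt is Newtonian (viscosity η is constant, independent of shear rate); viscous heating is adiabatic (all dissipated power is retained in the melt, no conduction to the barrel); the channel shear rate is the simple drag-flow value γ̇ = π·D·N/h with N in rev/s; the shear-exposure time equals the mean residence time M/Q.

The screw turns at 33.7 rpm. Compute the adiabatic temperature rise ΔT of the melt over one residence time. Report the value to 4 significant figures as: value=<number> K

value=12.04 K

Convert throughput: Q = 144.0 kg/h = 144.0/3600 = 0.04 kg/s
t_res = M / Q_s = 2.99 ÷ 0.04 = 74.75 s
D = 108.2 mm = 0.1082 m;  h = 8.03 mm = 0.00803 m;  N = 33.7 rpm / 60 = 0.561667 rev/s
γ̇ = π·D·N / h = π · 0.1082 · 0.561667 / 0.00803 = 23.7761 s⁻¹
ΔT = η·γ̇²·t_res/(ρ·cp) = [838 × 23.7761² × 74.75] / [1383 × 2127] = 12.0378 K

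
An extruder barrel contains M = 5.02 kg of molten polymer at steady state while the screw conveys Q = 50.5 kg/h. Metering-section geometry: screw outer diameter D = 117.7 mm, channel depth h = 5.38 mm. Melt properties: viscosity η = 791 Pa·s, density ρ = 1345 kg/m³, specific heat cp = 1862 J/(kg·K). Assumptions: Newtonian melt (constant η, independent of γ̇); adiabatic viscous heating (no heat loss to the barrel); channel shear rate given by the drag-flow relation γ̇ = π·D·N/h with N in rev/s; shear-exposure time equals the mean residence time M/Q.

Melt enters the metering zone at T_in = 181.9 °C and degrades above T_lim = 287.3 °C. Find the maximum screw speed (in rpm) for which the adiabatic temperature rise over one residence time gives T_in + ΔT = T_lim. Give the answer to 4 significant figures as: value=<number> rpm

value=26.66 rpm

Q_s = Q / 3600 = 50.5 / 3600 = 0.0140278 kg/s
Mean residence time: t_res = M/Q_s = 5.02 kg / 0.0140278 kg/s = 357.861 s
D = 117.7 mm = 0.1177 m;  h = 5.38 mm = 0.00538 m
ΔT_a = T_lim − T_in = 287.3 °C − 181.9 °C = 105.4 K
γ̇_max² = ΔT_a·ρ·cp/(η·t_res) = 105.4·1345·1862/(791·357.861) = 932.505 s⁻²
γ̇_max = √932.505 = 30.5369 s⁻¹
N_max = γ̇_max h / (πD) = 30.5369·0.00538/(π·0.1177) = 0.444305 rev/s → ×60 = 26.6583 rpm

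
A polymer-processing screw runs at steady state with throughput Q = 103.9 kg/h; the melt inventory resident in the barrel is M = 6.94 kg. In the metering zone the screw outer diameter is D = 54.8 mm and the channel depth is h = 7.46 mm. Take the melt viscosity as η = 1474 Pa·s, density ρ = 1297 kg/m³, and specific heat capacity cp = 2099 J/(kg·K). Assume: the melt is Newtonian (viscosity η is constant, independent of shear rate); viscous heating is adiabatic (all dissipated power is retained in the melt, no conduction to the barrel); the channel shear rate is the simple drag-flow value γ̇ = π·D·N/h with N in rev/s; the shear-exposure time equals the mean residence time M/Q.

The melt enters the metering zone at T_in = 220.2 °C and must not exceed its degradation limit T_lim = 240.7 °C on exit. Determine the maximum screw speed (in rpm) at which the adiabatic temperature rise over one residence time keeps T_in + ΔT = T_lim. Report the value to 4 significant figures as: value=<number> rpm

value=32.62 rpm

Q_s = Q / 3600 = 103.9 / 3600 = 0.0288611 kg/s
t_res = M / Q_s = 6.94 / 0.0288611 = 240.462 s
D = 54.8 mm = 0.0548 m;  h = 7.46 mm = 0.00746 m
ΔT_a = T_lim − T_in = 240.7 − 220.2 = 20.5 K
γ̇_max² = ΔT_a·ρ·cp / (η·t_res) = [20.5 × 1297 × 2099] / [1474 × 240.462] = 157.457 s⁻²
γ̇_max = sqrt(157.457) = 12.5482 s⁻¹
Solve γ̇ = πDN/h for N: N_max = γ̇_max·h/(π·D) = 12.5482 × 0.00746 / (π × 0.0548) = 0.543738 rev/s = 32.6243 rpm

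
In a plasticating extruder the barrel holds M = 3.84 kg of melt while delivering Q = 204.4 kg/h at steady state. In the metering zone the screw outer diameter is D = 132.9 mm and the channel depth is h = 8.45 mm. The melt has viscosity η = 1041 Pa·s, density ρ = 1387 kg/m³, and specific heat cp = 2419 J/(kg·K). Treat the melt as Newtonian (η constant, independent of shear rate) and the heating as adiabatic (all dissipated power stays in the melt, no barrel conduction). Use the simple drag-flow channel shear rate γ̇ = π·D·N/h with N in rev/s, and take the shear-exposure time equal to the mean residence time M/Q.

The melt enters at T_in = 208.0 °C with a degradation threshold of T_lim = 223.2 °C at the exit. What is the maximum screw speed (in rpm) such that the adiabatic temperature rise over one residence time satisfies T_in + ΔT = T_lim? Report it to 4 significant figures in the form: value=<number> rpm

value=32.68 rpm

Q_s = Q / 3600 = 204.4 / 3600 = 0.0567778 kg/s
t_res = M / Q_s = 3.84 / 0.0567778 = 67.6321 s
D = 132.9 mm = 0.1329 m;  h = 8.45 mm = 0.00845 m
ΔT_a = T_lim − T_in = 223.2 − 208.0 = 15.2 K
Invert ΔT = ηγ̇²t_res/(ρcp) for γ̇: γ̇_max² = ΔT_a ρ cp / (η t_res) = 15.2·1387·2419 / (1041·67.6321) = 724.356 s⁻²
Take the square root: γ̇_max = √(724.356) = 26.9139 s⁻¹
Solve γ̇ = πDN/h for N: N_max = γ̇_max·h/(π·D) = 26.9139 × 0.00845 / (π × 0.1329) = 0.544701 rev/s = 32.682 rpm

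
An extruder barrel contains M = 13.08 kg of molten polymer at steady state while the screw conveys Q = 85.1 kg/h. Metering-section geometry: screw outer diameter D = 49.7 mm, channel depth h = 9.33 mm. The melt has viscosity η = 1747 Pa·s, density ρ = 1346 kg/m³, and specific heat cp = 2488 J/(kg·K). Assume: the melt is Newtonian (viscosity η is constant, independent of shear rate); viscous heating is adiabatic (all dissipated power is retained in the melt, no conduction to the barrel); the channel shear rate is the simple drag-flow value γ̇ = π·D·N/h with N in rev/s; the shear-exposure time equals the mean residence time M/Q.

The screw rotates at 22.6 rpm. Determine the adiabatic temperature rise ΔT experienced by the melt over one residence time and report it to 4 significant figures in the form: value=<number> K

Q_s = Q / 3600 = 85.1 / 3600 = 0.0236389 kg/s
Mean residence time: t_res = M/Q_s = 13.08 kg / 0.0236389 kg/s = 553.325 s
Convert to SI: D = 0.0497 m, h = 0.00933 m, N = 22.6/60 = 0.376667 rev/s
γ̇ = π·D·N / h = π · 0.0497 · 0.376667 / 0.00933 = 6.3035 s⁻¹
Adiabatic rise: ΔT = η γ̇² t_res / (ρ cp) = 1747·(6.3035)²·553.325 / (1346·2488) = 11.4694 K

value=11.47 K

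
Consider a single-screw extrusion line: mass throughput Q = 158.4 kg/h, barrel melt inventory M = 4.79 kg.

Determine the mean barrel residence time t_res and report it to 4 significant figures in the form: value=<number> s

value=108.9 s

Q_s = Q / 3600 = 158.4 / 3600 = 0.044 kg/s
t_res = M / Q_s = 4.79 / 0.044 = 108.864 s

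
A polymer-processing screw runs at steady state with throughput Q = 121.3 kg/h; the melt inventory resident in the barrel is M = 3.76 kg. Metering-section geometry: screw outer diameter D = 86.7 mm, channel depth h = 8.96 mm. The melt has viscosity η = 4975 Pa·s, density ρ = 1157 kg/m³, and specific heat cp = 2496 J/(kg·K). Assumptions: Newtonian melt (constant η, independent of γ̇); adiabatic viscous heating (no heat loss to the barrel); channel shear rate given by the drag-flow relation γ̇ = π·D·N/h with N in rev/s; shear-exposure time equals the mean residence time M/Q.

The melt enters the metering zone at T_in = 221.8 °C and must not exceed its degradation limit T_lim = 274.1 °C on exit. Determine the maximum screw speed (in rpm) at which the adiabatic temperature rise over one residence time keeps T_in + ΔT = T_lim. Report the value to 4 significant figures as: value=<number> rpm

Q_s = Q / 3600 = 121.3 / 3600 = 0.0336944 kg/s
Mean residence time: t_res = M/Q_s = 3.76 kg / 0.0336944 kg/s = 111.591 s
Geometry in SI: D = 86.7 mm → 0.0867 m, h = 8.96 mm → 0.00896 m
ΔT_a = T_lim − T_in = 274.1 − 221.8 = 52.3 K
Invert ΔT = ηγ̇²t_res/(ρcp) for γ̇: γ̇_max² = ΔT_a ρ cp / (η t_res) = 52.3·1157·2496 / (4975·111.591) = 272.055 s⁻²
γ̇_max = √272.055 = 16.4941 s⁻¹
N_max = γ̇_max·h / (π·D) = 16.4941 · 0.00896 / (π · 0.0867) = 0.542585 rev/s = 32.5551 rpm

value=32.56 rpm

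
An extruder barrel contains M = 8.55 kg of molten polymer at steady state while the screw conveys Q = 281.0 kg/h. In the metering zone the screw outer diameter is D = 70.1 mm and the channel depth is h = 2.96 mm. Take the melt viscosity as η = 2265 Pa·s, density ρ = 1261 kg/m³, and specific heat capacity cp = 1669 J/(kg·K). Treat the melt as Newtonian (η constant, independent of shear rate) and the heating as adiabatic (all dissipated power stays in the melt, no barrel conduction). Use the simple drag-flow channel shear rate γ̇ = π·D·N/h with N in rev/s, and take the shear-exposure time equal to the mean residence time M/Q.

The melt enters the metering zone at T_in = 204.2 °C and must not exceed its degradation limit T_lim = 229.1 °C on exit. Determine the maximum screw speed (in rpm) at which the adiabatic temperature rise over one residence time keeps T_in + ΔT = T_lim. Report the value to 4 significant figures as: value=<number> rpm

value=11.72 rpm

Convert throughput: Q = 281.0 kg/h = 281.0/3600 = 0.0780556 kg/s
t_res = M / Q_s = 8.55 / 0.0780556 = 109.537 s
Geometry in SI: D = 70.1 mm → 0.0701 m, h = 2.96 mm → 0.00296 m
ΔT_a = T_lim − T_in = 229.1 °C − 204.2 °C = 24.9 K
Invert ΔT = ηγ̇²t_res/(ρcp) for γ̇: γ̇_max² = ΔT_a ρ cp / (η t_res) = 24.9·1261·1669 / (2265·109.537) = 211.223 s⁻²
γ̇_max = √211.223 = 14.5335 s⁻¹
N_max = γ̇_max·h / (π·D) = 14.5335 · 0.00296 / (π · 0.0701) = 0.195341 rev/s = 11.7205 rpm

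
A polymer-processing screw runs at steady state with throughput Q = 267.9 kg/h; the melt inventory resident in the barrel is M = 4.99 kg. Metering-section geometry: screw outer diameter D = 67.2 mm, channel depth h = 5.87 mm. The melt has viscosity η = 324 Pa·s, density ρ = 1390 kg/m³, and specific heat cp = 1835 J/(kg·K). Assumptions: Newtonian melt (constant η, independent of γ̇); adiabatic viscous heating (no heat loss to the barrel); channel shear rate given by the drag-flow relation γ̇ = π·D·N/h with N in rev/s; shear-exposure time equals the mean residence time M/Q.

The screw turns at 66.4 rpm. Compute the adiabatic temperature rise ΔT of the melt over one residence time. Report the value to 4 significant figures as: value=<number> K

value=13.49 K

Convert throughput: Q = 267.9 kg/h = 267.9/3600 = 0.0744167 kg/s
t_res = M / Q_s = 4.99 / 0.0744167 = 67.0549 s
Convert to SI: D = 0.0672 m, h = 0.00587 m, N = 66.4/60 = 1.10667 rev/s
γ̇ = π·D·N / h = π · 0.0672 · 1.10667 / 0.00587 = 39.8014 s⁻¹
ΔT = η·γ̇²·t_res/(ρ·cp) = [324 × 39.8014² × 67.0549] / [1390 × 1835] = 13.4934 K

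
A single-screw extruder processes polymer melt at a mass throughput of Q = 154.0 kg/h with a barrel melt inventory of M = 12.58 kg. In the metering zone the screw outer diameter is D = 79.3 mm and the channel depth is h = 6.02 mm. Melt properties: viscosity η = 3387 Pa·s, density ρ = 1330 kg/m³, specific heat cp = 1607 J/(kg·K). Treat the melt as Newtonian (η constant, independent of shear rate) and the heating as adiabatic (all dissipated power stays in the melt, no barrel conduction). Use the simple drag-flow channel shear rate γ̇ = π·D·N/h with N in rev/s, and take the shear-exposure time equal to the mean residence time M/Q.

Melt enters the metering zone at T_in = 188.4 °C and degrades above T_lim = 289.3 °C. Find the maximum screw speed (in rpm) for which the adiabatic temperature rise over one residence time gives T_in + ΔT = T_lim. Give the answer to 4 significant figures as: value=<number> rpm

value=21.33 rpm

Throughput in SI: Q_s = 154.0 kg/h ÷ 3600 s/h = 0.0427778 kg/s
t_res = M / Q_s = 12.58 / 0.0427778 = 294.078 s
Convert to metres: D = 0.0793 m, h = 0.00602 m
ΔT_a = T_lim − T_in = 289.3 °C − 188.4 °C = 100.9 K
γ̇_max² = ΔT_a·ρ·cp / (η·t_res) = [100.9 × 1330 × 1607] / [3387 × 294.078] = 216.512 s⁻²
γ̇_max = sqrt(216.512) = 14.7143 s⁻¹
N_max = γ̇_max h / (πD) = 14.7143·0.00602/(π·0.0793) = 0.355561 rev/s → ×60 = 21.3337 rpm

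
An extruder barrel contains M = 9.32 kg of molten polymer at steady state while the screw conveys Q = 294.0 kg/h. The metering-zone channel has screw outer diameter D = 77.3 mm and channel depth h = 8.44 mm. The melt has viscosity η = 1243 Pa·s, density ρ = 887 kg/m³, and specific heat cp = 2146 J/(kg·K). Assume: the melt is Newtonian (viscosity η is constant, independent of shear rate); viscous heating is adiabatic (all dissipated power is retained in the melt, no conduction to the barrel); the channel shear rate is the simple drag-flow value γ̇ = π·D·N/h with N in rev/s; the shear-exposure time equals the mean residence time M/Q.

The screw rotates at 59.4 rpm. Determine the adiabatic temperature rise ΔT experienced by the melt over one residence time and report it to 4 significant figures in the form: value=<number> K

Convert throughput: Q = 294.0 kg/h = 294.0/3600 = 0.0816667 kg/s
t_res = M / Q_s = 9.32 ÷ 0.0816667 = 114.122 s
Convert to SI: D = 0.0773 m, h = 0.00844 m, N = 59.4/60 = 0.99 rev/s
γ̇ = π D N / h = (π)(0.0773)(0.99) / 0.00844 = 28.4854 s⁻¹
Adiabatic rise: ΔT = η γ̇² t_res / (ρ cp) = 1243·(28.4854)²·114.122 / (887·2146) = 60.469 K

value=60.47 K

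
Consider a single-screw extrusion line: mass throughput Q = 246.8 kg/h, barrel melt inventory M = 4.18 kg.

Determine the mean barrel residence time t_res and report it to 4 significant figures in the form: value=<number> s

Q_s = Q / 3600 = 246.8 / 3600 = 0.0685556 kg/s
t_res = M / Q_s = 4.18 / 0.0685556 = 60.9724 s

value=60.97 s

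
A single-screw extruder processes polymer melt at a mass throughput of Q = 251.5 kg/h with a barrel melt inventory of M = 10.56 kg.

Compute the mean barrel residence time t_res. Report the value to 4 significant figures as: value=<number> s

Convert throughput: Q = 251.5 kg/h = 251.5/3600 = 0.0698611 kg/s
t_res = M / Q_s = 10.56 ÷ 0.0698611 = 151.157 s

value=151.2 s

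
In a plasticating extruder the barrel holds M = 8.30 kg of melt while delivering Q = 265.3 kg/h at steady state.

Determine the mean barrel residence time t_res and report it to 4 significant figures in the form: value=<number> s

Q_s = Q / 3600 = 265.3 / 3600 = 0.0736944 kg/s
Mean residence time: t_res = M/Q_s = 8.30 kg / 0.0736944 kg/s = 112.627 s

value=112.6 s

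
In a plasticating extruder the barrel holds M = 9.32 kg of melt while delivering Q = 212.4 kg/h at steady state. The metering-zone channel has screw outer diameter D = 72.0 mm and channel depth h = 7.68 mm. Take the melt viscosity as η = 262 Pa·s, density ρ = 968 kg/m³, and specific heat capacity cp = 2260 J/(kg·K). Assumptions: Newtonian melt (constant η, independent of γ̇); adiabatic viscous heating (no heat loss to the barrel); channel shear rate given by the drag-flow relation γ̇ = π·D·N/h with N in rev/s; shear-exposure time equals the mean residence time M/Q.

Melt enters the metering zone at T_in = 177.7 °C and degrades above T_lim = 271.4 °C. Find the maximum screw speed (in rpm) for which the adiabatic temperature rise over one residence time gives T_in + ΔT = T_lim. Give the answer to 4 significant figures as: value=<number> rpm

value=143.4 rpm

Convert throughput: Q = 212.4 kg/h = 212.4/3600 = 0.059 kg/s
Mean residence time: t_res = M/Q_s = 9.32 kg / 0.059 kg/s = 157.966 s
Geometry in SI: D = 72.0 mm → 0.072 m, h = 7.68 mm → 0.00768 m
ΔT_a = T_lim − T_in = 271.4 − 177.7 = 93.7 K
Invert ΔT = ηγ̇²t_res/(ρcp) for γ̇: γ̇_max² = ΔT_a ρ cp / (η t_res) = 93.7·968·2260 / (262·157.966) = 4952.88 s⁻²
γ̇_max = sqrt(4952.88) = 70.3767 s⁻¹
N_max = γ̇_max h / (πD) = 70.3767·0.00768/(π·0.072) = 2.38951 rev/s → ×60 = 143.37 rpm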